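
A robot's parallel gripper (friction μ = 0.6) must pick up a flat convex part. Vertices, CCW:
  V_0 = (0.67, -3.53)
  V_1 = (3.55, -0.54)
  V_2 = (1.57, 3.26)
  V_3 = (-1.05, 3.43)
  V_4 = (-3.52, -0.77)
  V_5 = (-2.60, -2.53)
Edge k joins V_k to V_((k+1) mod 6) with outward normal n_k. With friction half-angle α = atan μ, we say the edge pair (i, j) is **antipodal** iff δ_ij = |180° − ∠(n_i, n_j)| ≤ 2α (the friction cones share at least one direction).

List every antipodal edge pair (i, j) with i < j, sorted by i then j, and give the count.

count = 7; pairs: (0,2), (0,3), (1,3), (1,4), (1,5), (2,4), (2,5)

α = atan 0.6 = 30.96°;  2α = 61.93°
n_0 = (+0.7202, -0.6937)
n_1 = (+0.8868, +0.4621)
n_2 = (+0.0647, +0.9979)
n_3 = (-0.8620, +0.5069)
n_4 = (-0.8862, -0.4633)
n_5 = (-0.2924, -0.9563)
  (0,1): δ = 108.55°  ·
  (0,2): δ = 49.79°  ✓
  (0,3): δ = 13.47°  ✓
  (0,4): δ = 71.52°  ·
  (0,5): δ = 116.92°  ·
  (1,2): δ = 121.23°  ·
  (1,3): δ = 57.98°  ✓
  (1,4): δ = 0.08°  ✓
  (1,5): δ = 45.47°  ✓
  (2,3): δ = 116.75°  ·
  (2,4): δ = 58.69°  ✓
  (2,5): δ = 13.29°  ✓
  (3,4): δ = 121.94°  ·
  (3,5): δ = 76.54°  ·
  (4,5): δ = 134.60°  ·
antipodal pairs: 7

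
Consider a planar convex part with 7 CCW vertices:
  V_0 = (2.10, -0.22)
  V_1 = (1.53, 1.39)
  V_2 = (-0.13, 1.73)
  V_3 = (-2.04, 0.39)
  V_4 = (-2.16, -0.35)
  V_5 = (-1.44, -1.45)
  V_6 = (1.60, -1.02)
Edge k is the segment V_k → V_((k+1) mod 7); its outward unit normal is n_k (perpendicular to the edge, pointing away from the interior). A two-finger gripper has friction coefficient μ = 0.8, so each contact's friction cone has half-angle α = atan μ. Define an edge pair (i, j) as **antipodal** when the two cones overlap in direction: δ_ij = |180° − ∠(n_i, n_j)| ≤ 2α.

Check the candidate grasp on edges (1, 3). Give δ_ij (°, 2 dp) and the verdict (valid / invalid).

δ = 87.64°, invalid

α = atan 0.8 = 38.66°;  2α = 77.32°
edge 1: e_1 = (-1.66, +0.34);  n_1 = (+0.2007, +0.9797)
edge 3: e_3 = (-0.12, -0.74);  n_3 = (-0.9871, +0.1601)
∠(n_1, n_3) = 92.36°
δ = |180° − 92.36°| = 87.64°
87.64° > 2α = 77.32°  →  invalid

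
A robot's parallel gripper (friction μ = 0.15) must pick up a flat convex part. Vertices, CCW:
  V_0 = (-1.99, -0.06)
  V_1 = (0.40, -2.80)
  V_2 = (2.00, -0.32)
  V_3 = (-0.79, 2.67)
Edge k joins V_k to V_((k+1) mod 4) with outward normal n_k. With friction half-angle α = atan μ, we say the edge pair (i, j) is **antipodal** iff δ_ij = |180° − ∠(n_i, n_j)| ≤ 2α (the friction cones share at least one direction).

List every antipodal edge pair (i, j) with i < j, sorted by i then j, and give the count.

α = atan 0.15 = 8.53°;  2α = 17.06°
n_0 = (-0.7536, -0.6573)
n_1 = (+0.8403, -0.5421)
n_2 = (+0.7311, +0.6822)
n_3 = (-0.9155, +0.4024)
  (0,1): δ = 73.93°  ·
  (0,2): δ = 1.92°  ✓
  (0,3): δ = 115.17°  ·
  (1,2): δ = 104.15°  ·
  (1,3): δ = 9.10°  ✓
  (2,3): δ = 66.75°  ·
antipodal pairs: 2

count = 2; pairs: (0,2), (1,3)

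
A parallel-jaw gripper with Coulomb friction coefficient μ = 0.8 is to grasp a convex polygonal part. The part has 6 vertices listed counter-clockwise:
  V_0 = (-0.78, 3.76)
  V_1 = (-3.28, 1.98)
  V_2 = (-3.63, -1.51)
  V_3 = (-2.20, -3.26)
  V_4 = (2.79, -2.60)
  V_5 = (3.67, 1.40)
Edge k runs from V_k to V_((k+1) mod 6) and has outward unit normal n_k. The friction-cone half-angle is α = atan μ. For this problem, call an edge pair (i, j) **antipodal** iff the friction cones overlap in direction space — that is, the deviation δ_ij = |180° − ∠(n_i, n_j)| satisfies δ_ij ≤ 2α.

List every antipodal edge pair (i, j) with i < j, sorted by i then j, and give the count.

α = atan 0.8 = 38.66°;  2α = 77.32°
n_0 = (-0.5800, +0.8146)
n_1 = (-0.9950, +0.0998)
n_2 = (-0.7744, -0.6328)
n_3 = (+0.1311, -0.9914)
n_4 = (+0.9766, -0.2149)
n_5 = (+0.4685, +0.8834)
  (0,1): δ = 131.18°  ·
  (0,2): δ = 86.20°  ·
  (0,3): δ = 27.92°  ✓
  (0,4): δ = 42.14°  ✓
  (0,5): δ = 116.61°  ·
  (1,2): δ = 135.02°  ·
  (1,3): δ = 76.74°  ✓
  (1,4): δ = 6.68°  ✓
  (1,5): δ = 67.79°  ✓
  (2,3): δ = 121.72°  ·
  (2,4): δ = 51.66°  ✓
  (2,5): δ = 22.81°  ✓
  (3,4): δ = 109.94°  ·
  (3,5): δ = 35.47°  ✓
  (4,5): δ = 105.53°  ·
antipodal pairs: 8

count = 8; pairs: (0,3), (0,4), (1,3), (1,4), (1,5), (2,4), (2,5), (3,5)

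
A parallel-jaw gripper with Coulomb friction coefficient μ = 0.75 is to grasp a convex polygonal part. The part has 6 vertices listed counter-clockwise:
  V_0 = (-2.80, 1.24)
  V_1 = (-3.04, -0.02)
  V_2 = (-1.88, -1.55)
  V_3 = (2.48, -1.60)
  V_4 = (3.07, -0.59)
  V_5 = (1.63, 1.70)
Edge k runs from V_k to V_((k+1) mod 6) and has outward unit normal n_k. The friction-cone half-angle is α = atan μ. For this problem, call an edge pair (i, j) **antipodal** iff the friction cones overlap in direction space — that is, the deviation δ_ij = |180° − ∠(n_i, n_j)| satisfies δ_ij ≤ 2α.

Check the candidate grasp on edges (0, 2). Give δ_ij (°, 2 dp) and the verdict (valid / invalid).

δ = 79.87°, invalid

α = atan 0.75 = 36.87°;  2α = 73.74°
edge 0: e_0 = (-0.24, -1.26);  n_0 = (-0.9823, +0.1871)
edge 2: e_2 = (+4.36, -0.05);  n_2 = (-0.0115, -0.9999)
∠(n_0, n_2) = 100.13°
δ = |180° − 100.13°| = 79.87°
79.87° > 2α = 73.74°  →  invalid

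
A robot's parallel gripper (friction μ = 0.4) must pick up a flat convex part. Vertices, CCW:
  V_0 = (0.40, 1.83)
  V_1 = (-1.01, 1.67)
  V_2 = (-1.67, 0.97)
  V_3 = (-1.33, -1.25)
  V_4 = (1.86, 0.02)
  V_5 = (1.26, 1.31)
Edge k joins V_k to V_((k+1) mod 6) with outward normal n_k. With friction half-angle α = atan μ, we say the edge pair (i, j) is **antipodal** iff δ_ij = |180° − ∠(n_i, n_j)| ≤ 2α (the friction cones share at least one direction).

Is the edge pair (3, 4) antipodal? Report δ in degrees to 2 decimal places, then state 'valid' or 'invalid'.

α = atan 0.4 = 21.80°;  2α = 43.60°
edge 3: e_3 = (+3.19, +1.27);  n_3 = (+0.3699, -0.9291)
edge 4: e_4 = (-0.60, +1.29);  n_4 = (+0.9067, +0.4217)
∠(n_3, n_4) = 93.24°
δ = |180° − 93.24°| = 86.76°
86.76° > 2α = 43.60°  →  invalid

δ = 86.76°, invalid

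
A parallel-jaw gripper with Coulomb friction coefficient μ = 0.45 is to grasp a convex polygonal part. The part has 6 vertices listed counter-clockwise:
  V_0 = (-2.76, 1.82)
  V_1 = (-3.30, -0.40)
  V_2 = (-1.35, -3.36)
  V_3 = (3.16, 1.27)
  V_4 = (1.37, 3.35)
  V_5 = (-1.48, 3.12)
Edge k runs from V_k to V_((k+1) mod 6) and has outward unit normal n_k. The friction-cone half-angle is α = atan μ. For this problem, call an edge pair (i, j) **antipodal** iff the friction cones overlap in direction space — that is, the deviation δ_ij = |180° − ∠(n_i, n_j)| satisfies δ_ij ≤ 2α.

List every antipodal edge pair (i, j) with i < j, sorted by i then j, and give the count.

count = 4; pairs: (0,2), (1,3), (2,4), (2,5)

α = atan 0.45 = 24.23°;  2α = 48.46°
n_0 = (-0.9717, +0.2364)
n_1 = (-0.8351, -0.5501)
n_2 = (+0.7163, -0.6978)
n_3 = (+0.7580, +0.6523)
n_4 = (-0.0804, +0.9968)
n_5 = (-0.7126, +0.7016)
  (0,1): δ = 132.95°  ·
  (0,2): δ = 30.58°  ✓
  (0,3): δ = 54.39°  ·
  (0,4): δ = 108.29°  ·
  (0,5): δ = 149.12°  ·
  (1,2): δ = 77.62°  ·
  (1,3): δ = 7.34°  ✓
  (1,4): δ = 61.24°  ·
  (1,5): δ = 102.07°  ·
  (2,3): δ = 95.04°  ·
  (2,4): δ = 41.14°  ✓
  (2,5): δ = 0.31°  ✓
  (3,4): δ = 126.10°  ·
  (3,5): δ = 85.27°  ·
  (4,5): δ = 139.17°  ·
antipodal pairs: 4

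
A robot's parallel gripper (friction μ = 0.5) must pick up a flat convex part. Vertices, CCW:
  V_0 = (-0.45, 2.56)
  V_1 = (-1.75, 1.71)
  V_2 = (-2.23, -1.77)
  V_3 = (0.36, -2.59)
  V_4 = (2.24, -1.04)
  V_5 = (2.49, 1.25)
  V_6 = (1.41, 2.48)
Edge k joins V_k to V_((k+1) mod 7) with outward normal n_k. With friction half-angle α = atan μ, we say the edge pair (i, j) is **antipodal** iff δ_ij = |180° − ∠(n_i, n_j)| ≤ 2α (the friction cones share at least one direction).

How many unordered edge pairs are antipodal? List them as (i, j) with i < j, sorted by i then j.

α = atan 0.5 = 26.57°;  2α = 53.13°
n_0 = (-0.5472, +0.8370)
n_1 = (-0.9906, +0.1366)
n_2 = (-0.3018, -0.9534)
n_3 = (+0.6361, -0.7716)
n_4 = (+0.9941, -0.1085)
n_5 = (+0.7514, +0.6598)
n_6 = (+0.0430, +0.9991)
  (0,1): δ = 131.03°  ·
  (0,2): δ = 50.75°  ✓
  (0,3): δ = 6.33°  ✓
  (0,4): δ = 50.59°  ✓
  (0,5): δ = 98.11°  ·
  (0,6): δ = 144.36°  ·
  (1,2): δ = 99.71°  ·
  (1,3): δ = 42.64°  ✓
  (1,4): δ = 1.62°  ✓
  (1,5): δ = 49.14°  ✓
  (1,6): δ = 95.39°  ·
  (2,3): δ = 122.93°  ·
  (2,4): δ = 78.66°  ·
  (2,5): δ = 31.15°  ✓
  (2,6): δ = 15.11°  ✓
  (3,4): δ = 135.73°  ·
  (3,5): δ = 88.22°  ·
  (3,6): δ = 41.97°  ✓
  (4,5): δ = 132.48°  ·
  (4,6): δ = 86.23°  ·
  (5,6): δ = 133.75°  ·
antipodal pairs: 9

count = 9; pairs: (0,2), (0,3), (0,4), (1,3), (1,4), (1,5), (2,5), (2,6), (3,6)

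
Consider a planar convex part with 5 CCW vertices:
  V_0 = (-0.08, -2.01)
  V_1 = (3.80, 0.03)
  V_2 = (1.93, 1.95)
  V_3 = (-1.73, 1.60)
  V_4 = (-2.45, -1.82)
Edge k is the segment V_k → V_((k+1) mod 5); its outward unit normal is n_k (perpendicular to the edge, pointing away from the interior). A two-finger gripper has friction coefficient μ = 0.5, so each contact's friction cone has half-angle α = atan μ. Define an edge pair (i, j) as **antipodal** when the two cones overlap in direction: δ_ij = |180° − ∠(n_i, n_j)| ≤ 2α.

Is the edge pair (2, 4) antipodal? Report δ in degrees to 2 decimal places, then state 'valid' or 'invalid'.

α = atan 0.5 = 26.57°;  2α = 53.13°
edge 2: e_2 = (-3.66, -0.35);  n_2 = (-0.0952, +0.9955)
edge 4: e_4 = (+2.37, -0.19);  n_4 = (-0.0799, -0.9968)
∠(n_2, n_4) = 169.95°
δ = |180° − 169.95°| = 10.05°
10.05° ≤ 2α = 53.13°  →  valid

δ = 10.05°, valid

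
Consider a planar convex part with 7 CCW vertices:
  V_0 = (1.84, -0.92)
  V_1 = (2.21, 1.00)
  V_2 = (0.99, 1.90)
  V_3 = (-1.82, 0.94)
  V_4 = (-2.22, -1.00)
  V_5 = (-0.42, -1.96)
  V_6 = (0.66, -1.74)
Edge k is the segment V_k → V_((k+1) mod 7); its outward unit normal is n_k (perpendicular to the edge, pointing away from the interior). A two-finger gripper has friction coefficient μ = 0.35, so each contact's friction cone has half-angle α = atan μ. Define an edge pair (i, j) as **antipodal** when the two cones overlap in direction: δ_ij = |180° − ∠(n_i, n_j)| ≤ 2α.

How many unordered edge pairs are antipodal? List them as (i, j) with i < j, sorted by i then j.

count = 4; pairs: (0,3), (1,4), (2,5), (2,6)

α = atan 0.35 = 19.29°;  2α = 38.58°
n_0 = (+0.9819, -0.1892)
n_1 = (+0.5936, +0.8047)
n_2 = (-0.3233, +0.9463)
n_3 = (-0.9794, +0.2019)
n_4 = (-0.4706, -0.8824)
n_5 = (+0.1996, -0.9799)
n_6 = (+0.5707, -0.8212)
  (0,1): δ = 115.51°  ·
  (0,2): δ = 60.23°  ·
  (0,3): δ = 0.74°  ✓
  (0,4): δ = 72.84°  ·
  (0,5): δ = 112.42°  ·
  (0,6): δ = 135.70°  ·
  (1,2): δ = 124.72°  ·
  (1,3): δ = 65.23°  ·
  (1,4): δ = 8.34°  ✓
  (1,5): δ = 47.93°  ·
  (1,6): δ = 71.21°  ·
  (2,3): δ = 120.51°  ·
  (2,4): δ = 46.93°  ·
  (2,5): δ = 7.35°  ✓
  (2,6): δ = 15.93°  ✓
  (3,4): δ = 106.42°  ·
  (3,5): δ = 66.84°  ·
  (3,6): δ = 43.55°  ·
  (4,5): δ = 140.41°  ·
  (4,6): δ = 117.13°  ·
  (5,6): δ = 156.72°  ·
antipodal pairs: 4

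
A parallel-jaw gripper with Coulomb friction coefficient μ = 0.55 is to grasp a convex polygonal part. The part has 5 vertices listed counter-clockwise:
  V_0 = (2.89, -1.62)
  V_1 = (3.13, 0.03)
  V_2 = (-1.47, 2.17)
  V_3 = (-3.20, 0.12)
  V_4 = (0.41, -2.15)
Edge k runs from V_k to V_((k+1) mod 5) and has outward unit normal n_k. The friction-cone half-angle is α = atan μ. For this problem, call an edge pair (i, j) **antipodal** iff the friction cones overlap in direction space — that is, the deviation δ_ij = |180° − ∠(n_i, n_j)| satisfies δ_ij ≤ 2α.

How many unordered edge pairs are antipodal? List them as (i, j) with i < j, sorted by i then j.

α = atan 0.55 = 28.81°;  2α = 57.62°
n_0 = (+0.9896, -0.1439)
n_1 = (+0.4218, +0.9067)
n_2 = (-0.7642, +0.6449)
n_3 = (-0.5323, -0.8465)
n_4 = (+0.2090, -0.9779)
  (0,1): δ = 106.67°  ·
  (0,2): δ = 31.89°  ✓
  (0,3): δ = 66.11°  ·
  (0,4): δ = 110.34°  ·
  (1,2): δ = 105.21°  ·
  (1,3): δ = 7.21°  ✓
  (1,4): δ = 37.01°  ✓
  (2,3): δ = 82.00°  ·
  (2,4): δ = 37.78°  ✓
  (3,4): δ = 135.77°  ·
antipodal pairs: 4

count = 4; pairs: (0,2), (1,3), (1,4), (2,4)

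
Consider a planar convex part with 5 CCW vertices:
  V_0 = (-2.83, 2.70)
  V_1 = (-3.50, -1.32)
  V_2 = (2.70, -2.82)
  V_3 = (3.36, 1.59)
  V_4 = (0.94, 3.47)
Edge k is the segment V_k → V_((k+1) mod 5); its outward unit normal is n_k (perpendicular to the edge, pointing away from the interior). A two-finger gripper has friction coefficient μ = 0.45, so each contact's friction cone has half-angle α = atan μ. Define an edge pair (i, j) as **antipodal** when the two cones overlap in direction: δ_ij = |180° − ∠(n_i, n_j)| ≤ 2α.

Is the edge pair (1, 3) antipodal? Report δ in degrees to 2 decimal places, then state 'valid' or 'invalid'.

α = atan 0.45 = 24.23°;  2α = 48.46°
edge 1: e_1 = (+6.20, -1.50);  n_1 = (-0.2352, -0.9720)
edge 3: e_3 = (-2.42, +1.88);  n_3 = (+0.6135, +0.7897)
∠(n_1, n_3) = 155.76°
δ = |180° − 155.76°| = 24.24°
24.24° ≤ 2α = 48.46°  →  valid

δ = 24.24°, valid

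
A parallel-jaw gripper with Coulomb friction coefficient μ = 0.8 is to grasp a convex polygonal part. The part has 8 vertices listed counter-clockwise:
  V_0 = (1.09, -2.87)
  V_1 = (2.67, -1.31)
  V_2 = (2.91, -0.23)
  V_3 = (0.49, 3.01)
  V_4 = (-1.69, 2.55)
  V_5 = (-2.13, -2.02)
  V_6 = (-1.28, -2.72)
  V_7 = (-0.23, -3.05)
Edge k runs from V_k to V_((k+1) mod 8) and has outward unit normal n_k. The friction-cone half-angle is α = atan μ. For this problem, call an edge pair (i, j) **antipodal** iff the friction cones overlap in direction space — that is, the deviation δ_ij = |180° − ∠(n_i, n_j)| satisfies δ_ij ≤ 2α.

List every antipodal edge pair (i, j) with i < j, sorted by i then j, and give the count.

α = atan 0.8 = 38.66°;  2α = 77.32°
n_0 = (+0.7026, -0.7116)
n_1 = (+0.9762, -0.2169)
n_2 = (+0.8012, +0.5984)
n_3 = (-0.2065, +0.9785)
n_4 = (-0.9954, +0.0958)
n_5 = (-0.6357, -0.7719)
n_6 = (-0.2998, -0.9540)
n_7 = (+0.1351, -0.9908)
  (0,1): δ = 147.16°  ·
  (0,2): δ = 97.88°  ·
  (0,3): δ = 32.72°  ✓
  (0,4): δ = 39.87°  ✓
  (0,5): δ = 95.89°  ·
  (0,6): δ = 117.92°  ·
  (0,7): δ = 143.13°  ·
  (1,2): δ = 130.71°  ·
  (1,3): δ = 65.56°  ✓
  (1,4): δ = 7.03°  ✓
  (1,5): δ = 63.06°  ✓
  (1,6): δ = 85.08°  ·
  (1,7): δ = 110.29°  ·
  (2,3): δ = 114.84°  ·
  (2,4): δ = 42.26°  ✓
  (2,5): δ = 13.77°  ✓
  (2,6): δ = 35.80°  ✓
  (2,7): δ = 61.01°  ✓
  (3,4): δ = 107.41°  ·
  (3,5): δ = 51.39°  ✓
  (3,6): δ = 29.36°  ✓
  (3,7): δ = 4.15°  ✓
  (4,5): δ = 123.97°  ·
  (4,6): δ = 101.95°  ·
  (4,7): δ = 76.74°  ✓
  (5,6): δ = 157.97°  ·
  (5,7): δ = 132.76°  ·
  (6,7): δ = 154.79°  ·
antipodal pairs: 13

count = 13; pairs: (0,3), (0,4), (1,3), (1,4), (1,5), (2,4), (2,5), (2,6), (2,7), (3,5), (3,6), (3,7), (4,7)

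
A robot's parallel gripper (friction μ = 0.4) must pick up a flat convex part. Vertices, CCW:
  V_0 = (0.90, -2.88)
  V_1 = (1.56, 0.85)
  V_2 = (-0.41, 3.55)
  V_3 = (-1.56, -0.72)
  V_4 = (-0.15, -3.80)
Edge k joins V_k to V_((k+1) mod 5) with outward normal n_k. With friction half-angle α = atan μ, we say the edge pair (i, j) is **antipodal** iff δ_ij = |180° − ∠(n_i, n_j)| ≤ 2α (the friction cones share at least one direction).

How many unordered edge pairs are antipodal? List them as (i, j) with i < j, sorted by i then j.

count = 4; pairs: (0,2), (0,3), (1,3), (2,4)

α = atan 0.4 = 21.80°;  2α = 43.60°
n_0 = (+0.9847, -0.1742)
n_1 = (+0.8078, +0.5894)
n_2 = (-0.9656, +0.2601)
n_3 = (-0.9093, -0.4162)
n_4 = (+0.6590, -0.7521)
  (0,1): δ = 133.85°  ·
  (0,2): δ = 5.04°  ✓
  (0,3): δ = 34.63°  ✓
  (0,4): δ = 141.26°  ·
  (1,2): δ = 51.19°  ·
  (1,3): δ = 11.52°  ✓
  (1,4): δ = 95.11°  ·
  (2,3): δ = 140.33°  ·
  (2,4): δ = 33.70°  ✓
  (3,4): δ = 73.37°  ·
antipodal pairs: 4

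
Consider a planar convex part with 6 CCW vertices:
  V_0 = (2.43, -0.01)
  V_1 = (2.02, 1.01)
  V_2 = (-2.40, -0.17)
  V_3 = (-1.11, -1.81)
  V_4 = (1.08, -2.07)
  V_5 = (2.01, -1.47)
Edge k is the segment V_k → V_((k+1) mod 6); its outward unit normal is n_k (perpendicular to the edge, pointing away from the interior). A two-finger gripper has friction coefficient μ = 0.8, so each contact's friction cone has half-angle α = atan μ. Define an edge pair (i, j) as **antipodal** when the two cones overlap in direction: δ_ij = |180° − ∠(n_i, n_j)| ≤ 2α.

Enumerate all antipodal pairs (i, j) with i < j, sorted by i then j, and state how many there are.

α = atan 0.8 = 38.66°;  2α = 77.32°
n_0 = (+0.9278, +0.3730)
n_1 = (-0.2579, +0.9662)
n_2 = (-0.7860, -0.6182)
n_3 = (-0.1179, -0.9930)
n_4 = (+0.5421, -0.8403)
n_5 = (+0.9610, -0.2765)
  (0,1): δ = 96.95°  ·
  (0,2): δ = 16.29°  ✓
  (0,3): δ = 61.33°  ✓
  (0,4): δ = 100.93°  ·
  (0,5): δ = 142.05°  ·
  (1,2): δ = 66.76°  ✓
  (1,3): δ = 21.72°  ✓
  (1,4): δ = 17.88°  ✓
  (1,5): δ = 59.00°  ✓
  (2,3): δ = 134.96°  ·
  (2,4): δ = 95.36°  ·
  (2,5): δ = 54.24°  ✓
  (3,4): δ = 140.40°  ·
  (3,5): δ = 99.28°  ·
  (4,5): δ = 138.88°  ·
antipodal pairs: 7

count = 7; pairs: (0,2), (0,3), (1,2), (1,3), (1,4), (1,5), (2,5)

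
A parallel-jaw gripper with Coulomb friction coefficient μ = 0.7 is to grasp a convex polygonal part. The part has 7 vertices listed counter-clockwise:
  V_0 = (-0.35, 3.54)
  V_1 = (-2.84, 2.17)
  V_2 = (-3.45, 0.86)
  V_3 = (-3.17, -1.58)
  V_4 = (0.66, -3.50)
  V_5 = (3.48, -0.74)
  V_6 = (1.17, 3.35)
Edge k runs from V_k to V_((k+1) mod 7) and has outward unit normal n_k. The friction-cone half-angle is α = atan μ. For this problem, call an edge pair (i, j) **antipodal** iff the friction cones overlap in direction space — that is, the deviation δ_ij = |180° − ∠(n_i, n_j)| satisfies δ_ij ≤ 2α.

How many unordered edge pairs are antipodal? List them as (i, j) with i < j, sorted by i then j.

α = atan 0.7 = 34.99°;  2α = 69.98°
n_0 = (-0.4821, +0.8761)
n_1 = (-0.9065, +0.4221)
n_2 = (-0.9935, -0.1140)
n_3 = (-0.4481, -0.8940)
n_4 = (+0.6995, -0.7147)
n_5 = (+0.8707, +0.4918)
n_6 = (+0.1240, +0.9923)
  (0,1): δ = 143.79°  ·
  (0,2): δ = 112.27°  ·
  (0,3): δ = 55.44°  ✓
  (0,4): δ = 15.56°  ✓
  (0,5): δ = 90.64°  ·
  (0,6): δ = 144.06°  ·
  (1,2): δ = 148.48°  ·
  (1,3): δ = 91.66°  ·
  (1,4): δ = 20.65°  ✓
  (1,5): δ = 54.43°  ✓
  (1,6): δ = 107.84°  ·
  (2,3): δ = 123.17°  ·
  (2,4): δ = 52.16°  ✓
  (2,5): δ = 22.91°  ✓
  (2,6): δ = 76.33°  ·
  (3,4): δ = 108.99°  ·
  (3,5): δ = 33.92°  ✓
  (3,6): δ = 19.50°  ✓
  (4,5): δ = 104.93°  ·
  (4,6): δ = 51.51°  ✓
  (5,6): δ = 126.58°  ·
antipodal pairs: 9

count = 9; pairs: (0,3), (0,4), (1,4), (1,5), (2,4), (2,5), (3,5), (3,6), (4,6)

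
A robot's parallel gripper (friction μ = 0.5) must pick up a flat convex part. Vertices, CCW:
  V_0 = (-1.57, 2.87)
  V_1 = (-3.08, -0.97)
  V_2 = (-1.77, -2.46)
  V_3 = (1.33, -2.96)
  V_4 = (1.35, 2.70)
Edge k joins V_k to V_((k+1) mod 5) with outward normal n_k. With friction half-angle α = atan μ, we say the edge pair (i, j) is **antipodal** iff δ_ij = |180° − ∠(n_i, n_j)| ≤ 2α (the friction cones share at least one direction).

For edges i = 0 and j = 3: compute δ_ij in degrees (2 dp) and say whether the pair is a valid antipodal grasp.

α = atan 0.5 = 26.57°;  2α = 53.13°
edge 0: e_0 = (-1.51, -3.84);  n_0 = (-0.9306, +0.3660)
edge 3: e_3 = (+0.02, +5.66);  n_3 = (+1.0000, -0.0035)
∠(n_0, n_3) = 158.74°
δ = |180° − 158.74°| = 21.26°
21.26° ≤ 2α = 53.13°  →  valid

δ = 21.26°, valid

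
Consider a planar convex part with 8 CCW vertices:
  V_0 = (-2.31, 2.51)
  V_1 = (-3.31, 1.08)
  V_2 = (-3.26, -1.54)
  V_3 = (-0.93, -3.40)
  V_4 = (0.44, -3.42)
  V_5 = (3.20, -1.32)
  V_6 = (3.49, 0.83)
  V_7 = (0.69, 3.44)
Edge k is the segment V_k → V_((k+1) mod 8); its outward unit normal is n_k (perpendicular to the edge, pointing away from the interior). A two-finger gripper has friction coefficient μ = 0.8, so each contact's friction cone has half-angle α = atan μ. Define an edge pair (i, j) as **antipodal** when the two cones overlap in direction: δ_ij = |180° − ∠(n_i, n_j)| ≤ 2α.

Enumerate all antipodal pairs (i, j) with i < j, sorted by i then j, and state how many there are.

count = 13; pairs: (0,3), (0,4), (0,5), (1,4), (1,5), (1,6), (2,5), (2,6), (2,7), (3,6), (3,7), (4,7), (5,7)

α = atan 0.8 = 38.66°;  2α = 77.32°
n_0 = (-0.8195, +0.5731)
n_1 = (-0.9998, -0.0191)
n_2 = (-0.6239, -0.7815)
n_3 = (-0.0146, -0.9999)
n_4 = (+0.6055, -0.7958)
n_5 = (+0.9910, -0.1337)
n_6 = (+0.6819, +0.7315)
n_7 = (-0.2961, +0.9552)
  (0,1): δ = 143.94°  ·
  (0,2): δ = 93.63°  ·
  (0,3): δ = 55.87°  ✓
  (0,4): δ = 17.77°  ✓
  (0,5): δ = 27.28°  ✓
  (0,6): δ = 81.98°  ·
  (0,7): δ = 142.19°  ·
  (1,2): δ = 129.69°  ·
  (1,3): δ = 91.93°  ·
  (1,4): δ = 53.83°  ✓
  (1,5): δ = 8.78°  ✓
  (1,6): δ = 45.92°  ✓
  (1,7): δ = 106.13°  ·
  (2,3): δ = 142.24°  ·
  (2,4): δ = 104.13°  ·
  (2,5): δ = 59.08°  ✓
  (2,6): δ = 4.39°  ✓
  (2,7): δ = 55.82°  ✓
  (3,4): δ = 141.90°  ·
  (3,5): δ = 96.85°  ·
  (3,6): δ = 42.15°  ✓
  (3,7): δ = 18.06°  ✓
  (4,5): δ = 134.95°  ·
  (4,6): δ = 80.25°  ·
  (4,7): δ = 20.04°  ✓
  (5,6): δ = 125.31°  ·
  (5,7): δ = 65.09°  ✓
  (6,7): δ = 119.79°  ·
antipodal pairs: 13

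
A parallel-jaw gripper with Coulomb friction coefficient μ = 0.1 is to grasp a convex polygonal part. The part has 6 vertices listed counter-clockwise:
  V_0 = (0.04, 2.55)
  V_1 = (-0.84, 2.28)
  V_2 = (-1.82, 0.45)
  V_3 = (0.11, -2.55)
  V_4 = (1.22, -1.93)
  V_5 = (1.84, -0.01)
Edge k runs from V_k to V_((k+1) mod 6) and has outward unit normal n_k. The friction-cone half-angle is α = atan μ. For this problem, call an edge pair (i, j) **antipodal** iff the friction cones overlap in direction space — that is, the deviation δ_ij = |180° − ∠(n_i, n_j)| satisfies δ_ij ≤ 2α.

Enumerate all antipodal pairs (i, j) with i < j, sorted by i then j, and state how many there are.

α = atan 0.1 = 5.71°;  2α = 11.42°
n_0 = (-0.2933, +0.9560)
n_1 = (-0.8816, +0.4721)
n_2 = (-0.8410, -0.5410)
n_3 = (+0.4876, -0.8730)
n_4 = (+0.9516, -0.3073)
n_5 = (+0.8180, +0.5752)
  (0,1): δ = 135.23°  ·
  (0,2): δ = 74.30°  ·
  (0,3): δ = 12.13°  ·
  (0,4): δ = 55.05°  ·
  (0,5): δ = 108.06°  ·
  (1,2): δ = 119.08°  ·
  (1,3): δ = 32.64°  ·
  (1,4): δ = 10.27°  ✓
  (1,5): δ = 63.28°  ·
  (2,3): δ = 93.57°  ·
  (2,4): δ = 50.65°  ·
  (2,5): δ = 2.36°  ✓
  (3,4): δ = 137.08°  ·
  (3,5): δ = 84.07°  ·
  (4,5): δ = 126.99°  ·
antipodal pairs: 2

count = 2; pairs: (1,4), (2,5)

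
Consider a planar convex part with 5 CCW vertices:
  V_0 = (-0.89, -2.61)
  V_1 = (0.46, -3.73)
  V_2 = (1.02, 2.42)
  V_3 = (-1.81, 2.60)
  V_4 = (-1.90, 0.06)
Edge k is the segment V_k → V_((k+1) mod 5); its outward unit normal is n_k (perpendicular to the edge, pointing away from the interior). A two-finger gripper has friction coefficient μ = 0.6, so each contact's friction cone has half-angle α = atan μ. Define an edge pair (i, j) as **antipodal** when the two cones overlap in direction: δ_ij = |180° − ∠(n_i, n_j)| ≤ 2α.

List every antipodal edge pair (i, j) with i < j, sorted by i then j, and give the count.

α = atan 0.6 = 30.96°;  2α = 61.93°
n_0 = (-0.6385, -0.7696)
n_1 = (+0.9959, -0.0907)
n_2 = (+0.0635, +0.9980)
n_3 = (-0.9994, +0.0354)
n_4 = (-0.9353, -0.3538)
  (0,1): δ = 55.52°  ✓
  (0,2): δ = 36.04°  ✓
  (0,3): δ = 127.65°  ·
  (0,4): δ = 150.40°  ·
  (1,2): δ = 88.44°  ·
  (1,3): δ = 3.17°  ✓
  (1,4): δ = 25.92°  ✓
  (2,3): δ = 88.39°  ·
  (2,4): δ = 65.64°  ·
  (3,4): δ = 157.25°  ·
antipodal pairs: 4

count = 4; pairs: (0,1), (0,2), (1,3), (1,4)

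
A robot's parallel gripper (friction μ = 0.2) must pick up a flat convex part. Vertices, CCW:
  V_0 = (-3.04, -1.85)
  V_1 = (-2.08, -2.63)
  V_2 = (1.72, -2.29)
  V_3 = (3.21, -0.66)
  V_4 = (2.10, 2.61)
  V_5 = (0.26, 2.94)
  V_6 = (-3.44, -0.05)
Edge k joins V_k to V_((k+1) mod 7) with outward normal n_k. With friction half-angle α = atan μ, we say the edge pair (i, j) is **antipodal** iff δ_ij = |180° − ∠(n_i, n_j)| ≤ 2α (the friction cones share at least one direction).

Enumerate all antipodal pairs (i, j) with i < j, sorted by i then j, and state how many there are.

count = 3; pairs: (1,4), (2,5), (3,6)

α = atan 0.2 = 11.31°;  2α = 22.62°
n_0 = (-0.6306, -0.7761)
n_1 = (+0.0891, -0.9960)
n_2 = (+0.7381, -0.6747)
n_3 = (+0.9469, +0.3214)
n_4 = (+0.1765, +0.9843)
n_5 = (-0.6285, +0.7778)
n_6 = (-0.9762, -0.2169)
  (0,1): δ = 135.79°  ·
  (0,2): δ = 93.34°  ·
  (0,3): δ = 32.16°  ·
  (0,4): δ = 28.93°  ·
  (0,5): δ = 78.04°  ·
  (0,6): δ = 141.62°  ·
  (1,2): δ = 137.54°  ·
  (1,3): δ = 76.36°  ·
  (1,4): δ = 15.28°  ✓
  (1,5): δ = 33.83°  ·
  (1,6): δ = 97.42°  ·
  (2,3): δ = 118.82°  ·
  (2,4): δ = 57.74°  ·
  (2,5): δ = 8.63°  ✓
  (2,6): δ = 54.96°  ·
  (3,4): δ = 118.92°  ·
  (3,5): δ = 69.81°  ·
  (3,6): δ = 6.22°  ✓
  (4,5): δ = 130.89°  ·
  (4,6): δ = 67.30°  ·
  (5,6): δ = 116.41°  ·
antipodal pairs: 3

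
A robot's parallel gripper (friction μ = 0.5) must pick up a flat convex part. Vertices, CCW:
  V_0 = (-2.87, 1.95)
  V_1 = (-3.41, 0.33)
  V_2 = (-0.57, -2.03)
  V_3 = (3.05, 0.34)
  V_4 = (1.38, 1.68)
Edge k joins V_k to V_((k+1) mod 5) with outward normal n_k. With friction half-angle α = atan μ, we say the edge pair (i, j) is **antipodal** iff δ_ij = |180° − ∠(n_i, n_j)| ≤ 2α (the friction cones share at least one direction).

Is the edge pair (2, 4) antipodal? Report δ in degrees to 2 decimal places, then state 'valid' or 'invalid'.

δ = 36.85°, valid

α = atan 0.5 = 26.57°;  2α = 53.13°
edge 2: e_2 = (+3.62, +2.37);  n_2 = (+0.5477, -0.8366)
edge 4: e_4 = (-4.25, +0.27);  n_4 = (+0.0634, +0.9980)
∠(n_2, n_4) = 143.15°
δ = |180° − 143.15°| = 36.85°
36.85° ≤ 2α = 53.13°  →  valid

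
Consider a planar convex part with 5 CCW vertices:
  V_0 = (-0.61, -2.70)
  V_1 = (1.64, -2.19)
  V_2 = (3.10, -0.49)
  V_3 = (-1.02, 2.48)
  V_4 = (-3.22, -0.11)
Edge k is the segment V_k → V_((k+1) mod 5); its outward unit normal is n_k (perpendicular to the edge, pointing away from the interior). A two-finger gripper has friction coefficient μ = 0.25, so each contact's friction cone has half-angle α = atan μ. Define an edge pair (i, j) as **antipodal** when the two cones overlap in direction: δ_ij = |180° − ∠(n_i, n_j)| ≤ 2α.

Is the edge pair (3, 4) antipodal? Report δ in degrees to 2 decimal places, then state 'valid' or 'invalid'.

α = atan 0.25 = 14.04°;  2α = 28.07°
edge 3: e_3 = (-2.20, -2.59);  n_3 = (-0.7622, +0.6474)
edge 4: e_4 = (+2.61, -2.59);  n_4 = (-0.7044, -0.7098)
∠(n_3, n_4) = 85.57°
δ = |180° − 85.57°| = 94.43°
94.43° > 2α = 28.07°  →  invalid

δ = 94.43°, invalid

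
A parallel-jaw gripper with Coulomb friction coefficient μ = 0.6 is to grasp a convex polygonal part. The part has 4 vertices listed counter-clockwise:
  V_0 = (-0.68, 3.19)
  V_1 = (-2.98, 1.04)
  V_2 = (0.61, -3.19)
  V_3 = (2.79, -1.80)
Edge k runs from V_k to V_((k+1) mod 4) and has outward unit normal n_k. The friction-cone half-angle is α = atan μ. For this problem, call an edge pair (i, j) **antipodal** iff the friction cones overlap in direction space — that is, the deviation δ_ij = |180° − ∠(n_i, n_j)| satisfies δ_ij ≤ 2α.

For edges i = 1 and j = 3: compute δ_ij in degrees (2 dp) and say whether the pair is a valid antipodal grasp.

δ = 5.51°, valid

α = atan 0.6 = 30.96°;  2α = 61.93°
edge 1: e_1 = (+3.59, -4.23);  n_1 = (-0.7624, -0.6471)
edge 3: e_3 = (-3.47, +4.99);  n_3 = (+0.8210, +0.5709)
∠(n_1, n_3) = 174.49°
δ = |180° − 174.49°| = 5.51°
5.51° ≤ 2α = 61.93°  →  valid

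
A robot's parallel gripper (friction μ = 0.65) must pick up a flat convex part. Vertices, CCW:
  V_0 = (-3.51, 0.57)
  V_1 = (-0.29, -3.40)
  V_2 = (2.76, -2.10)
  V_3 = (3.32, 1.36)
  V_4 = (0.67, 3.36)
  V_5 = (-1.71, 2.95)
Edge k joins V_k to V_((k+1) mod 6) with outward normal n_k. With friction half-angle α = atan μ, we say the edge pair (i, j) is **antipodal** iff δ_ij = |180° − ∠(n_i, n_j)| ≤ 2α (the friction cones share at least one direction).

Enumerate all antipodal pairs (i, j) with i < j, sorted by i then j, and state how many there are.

α = atan 0.65 = 33.02°;  2α = 66.05°
n_0 = (-0.7767, -0.6299)
n_1 = (+0.3921, -0.9199)
n_2 = (+0.9872, -0.1598)
n_3 = (+0.6024, +0.7982)
n_4 = (-0.1698, +0.9855)
n_5 = (-0.7976, +0.6032)
  (0,1): δ = 105.96°  ·
  (0,2): δ = 48.24°  ✓
  (0,3): δ = 13.91°  ✓
  (0,4): δ = 60.73°  ✓
  (0,5): δ = 103.85°  ·
  (1,2): δ = 122.28°  ·
  (1,3): δ = 60.13°  ✓
  (1,4): δ = 13.31°  ✓
  (1,5): δ = 29.81°  ✓
  (2,3): δ = 117.85°  ·
  (2,4): δ = 71.03°  ·
  (2,5): δ = 27.91°  ✓
  (3,4): δ = 133.18°  ·
  (3,5): δ = 90.06°  ·
  (4,5): δ = 136.87°  ·
antipodal pairs: 7

count = 7; pairs: (0,2), (0,3), (0,4), (1,3), (1,4), (1,5), (2,5)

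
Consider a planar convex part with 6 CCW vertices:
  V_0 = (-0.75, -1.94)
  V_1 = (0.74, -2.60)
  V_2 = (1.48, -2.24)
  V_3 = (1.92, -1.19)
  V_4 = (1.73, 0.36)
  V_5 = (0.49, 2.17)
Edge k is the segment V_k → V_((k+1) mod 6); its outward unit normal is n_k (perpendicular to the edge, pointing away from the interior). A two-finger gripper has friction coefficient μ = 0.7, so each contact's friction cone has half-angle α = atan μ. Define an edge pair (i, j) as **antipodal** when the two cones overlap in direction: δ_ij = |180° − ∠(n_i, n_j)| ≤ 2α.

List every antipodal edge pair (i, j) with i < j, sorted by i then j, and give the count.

α = atan 0.7 = 34.99°;  2α = 69.98°
n_0 = (-0.4050, -0.9143)
n_1 = (+0.4375, -0.8992)
n_2 = (+0.9223, -0.3865)
n_3 = (+0.9926, +0.1217)
n_4 = (+0.8250, +0.5652)
n_5 = (-0.9574, +0.2888)
  (0,1): δ = 130.17°  ·
  (0,2): δ = 88.84°  ·
  (0,3): δ = 59.12°  ✓
  (0,4): δ = 31.69°  ✓
  (0,5): δ = 97.10°  ·
  (1,2): δ = 138.68°  ·
  (1,3): δ = 108.95°  ·
  (1,4): δ = 81.53°  ·
  (1,5): δ = 47.27°  ✓
  (2,3): δ = 150.28°  ·
  (2,4): δ = 122.85°  ·
  (2,5): δ = 5.95°  ✓
  (3,4): δ = 152.57°  ·
  (3,5): δ = 23.78°  ✓
  (4,5): δ = 51.20°  ✓
antipodal pairs: 6

count = 6; pairs: (0,3), (0,4), (1,5), (2,5), (3,5), (4,5)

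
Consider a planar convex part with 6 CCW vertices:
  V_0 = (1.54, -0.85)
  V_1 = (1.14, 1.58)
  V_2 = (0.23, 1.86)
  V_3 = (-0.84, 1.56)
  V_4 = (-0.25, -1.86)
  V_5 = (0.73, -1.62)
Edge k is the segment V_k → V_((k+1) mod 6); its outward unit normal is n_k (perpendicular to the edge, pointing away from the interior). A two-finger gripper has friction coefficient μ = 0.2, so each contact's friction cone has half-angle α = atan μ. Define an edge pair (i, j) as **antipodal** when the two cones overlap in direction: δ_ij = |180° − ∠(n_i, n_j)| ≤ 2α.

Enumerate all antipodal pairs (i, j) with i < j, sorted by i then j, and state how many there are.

count = 2; pairs: (0,3), (2,4)

α = atan 0.2 = 11.31°;  2α = 22.62°
n_0 = (+0.9867, +0.1624)
n_1 = (+0.2941, +0.9558)
n_2 = (-0.2700, +0.9629)
n_3 = (-0.9854, -0.1700)
n_4 = (+0.2379, -0.9713)
n_5 = (+0.6890, -0.7248)
  (0,1): δ = 116.45°  ·
  (0,2): δ = 83.69°  ·
  (0,3): δ = 0.44°  ✓
  (0,4): δ = 94.41°  ·
  (0,5): δ = 124.20°  ·
  (1,2): δ = 147.24°  ·
  (1,3): δ = 63.11°  ·
  (1,4): δ = 30.86°  ·
  (1,5): δ = 60.65°  ·
  (2,3): δ = 95.87°  ·
  (2,4): δ = 1.90°  ✓
  (2,5): δ = 27.89°  ·
  (3,4): δ = 86.03°  ·
  (3,5): δ = 56.24°  ·
  (4,5): δ = 150.21°  ·
antipodal pairs: 2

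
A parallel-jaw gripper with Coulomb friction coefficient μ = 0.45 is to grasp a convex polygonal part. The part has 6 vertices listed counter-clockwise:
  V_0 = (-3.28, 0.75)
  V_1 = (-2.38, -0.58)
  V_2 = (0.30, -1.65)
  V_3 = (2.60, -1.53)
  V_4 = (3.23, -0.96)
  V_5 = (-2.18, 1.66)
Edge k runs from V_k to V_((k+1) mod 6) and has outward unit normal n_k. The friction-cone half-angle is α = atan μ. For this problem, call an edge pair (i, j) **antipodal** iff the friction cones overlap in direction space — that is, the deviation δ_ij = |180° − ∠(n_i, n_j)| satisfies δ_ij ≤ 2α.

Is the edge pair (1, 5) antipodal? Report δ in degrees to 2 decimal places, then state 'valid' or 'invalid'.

δ = 61.36°, invalid

α = atan 0.45 = 24.23°;  2α = 48.46°
edge 1: e_1 = (+2.68, -1.07);  n_1 = (-0.3708, -0.9287)
edge 5: e_5 = (-1.10, -0.91);  n_5 = (-0.6374, +0.7705)
∠(n_1, n_5) = 118.64°
δ = |180° − 118.64°| = 61.36°
61.36° > 2α = 48.46°  →  invalid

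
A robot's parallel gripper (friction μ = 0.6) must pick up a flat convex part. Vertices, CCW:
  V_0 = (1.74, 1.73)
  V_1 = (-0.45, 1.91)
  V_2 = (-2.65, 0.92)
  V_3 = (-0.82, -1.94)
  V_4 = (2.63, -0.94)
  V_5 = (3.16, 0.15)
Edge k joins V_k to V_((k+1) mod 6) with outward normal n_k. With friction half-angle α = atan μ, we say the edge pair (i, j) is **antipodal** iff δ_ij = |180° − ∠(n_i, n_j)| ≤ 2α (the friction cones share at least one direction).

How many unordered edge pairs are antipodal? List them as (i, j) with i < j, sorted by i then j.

count = 6; pairs: (0,2), (0,3), (1,3), (1,4), (2,4), (2,5)

α = atan 0.6 = 30.96°;  2α = 61.93°
n_0 = (+0.0819, +0.9966)
n_1 = (-0.4104, +0.9119)
n_2 = (-0.8423, -0.5390)
n_3 = (+0.2784, -0.9605)
n_4 = (+0.8993, -0.4373)
n_5 = (+0.7438, +0.6684)
  (0,1): δ = 151.07°  ·
  (0,2): δ = 52.69°  ✓
  (0,3): δ = 20.86°  ✓
  (0,4): δ = 68.77°  ·
  (0,5): δ = 136.65°  ·
  (1,2): δ = 81.61°  ·
  (1,3): δ = 8.06°  ✓
  (1,4): δ = 39.84°  ✓
  (1,5): δ = 107.72°  ·
  (2,3): δ = 106.45°  ·
  (2,4): δ = 58.54°  ✓
  (2,5): δ = 9.33°  ✓
  (3,4): δ = 132.10°  ·
  (3,5): δ = 64.22°  ·
  (4,5): δ = 112.12°  ·
antipodal pairs: 6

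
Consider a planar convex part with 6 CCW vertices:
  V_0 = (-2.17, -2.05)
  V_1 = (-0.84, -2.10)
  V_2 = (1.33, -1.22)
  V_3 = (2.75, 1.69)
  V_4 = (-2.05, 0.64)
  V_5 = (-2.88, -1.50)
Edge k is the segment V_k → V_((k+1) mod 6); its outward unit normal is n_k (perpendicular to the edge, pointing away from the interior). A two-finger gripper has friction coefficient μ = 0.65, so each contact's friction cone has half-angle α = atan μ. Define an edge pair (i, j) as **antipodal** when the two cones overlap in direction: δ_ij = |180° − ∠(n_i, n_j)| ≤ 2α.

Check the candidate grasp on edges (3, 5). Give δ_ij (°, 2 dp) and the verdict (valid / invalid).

α = atan 0.65 = 33.02°;  2α = 66.05°
edge 3: e_3 = (-4.80, -1.05);  n_3 = (-0.2137, +0.9769)
edge 5: e_5 = (+0.71, -0.55);  n_5 = (-0.6124, -0.7905)
∠(n_3, n_5) = 129.90°
δ = |180° − 129.90°| = 50.10°
50.10° ≤ 2α = 66.05°  →  valid

δ = 50.10°, valid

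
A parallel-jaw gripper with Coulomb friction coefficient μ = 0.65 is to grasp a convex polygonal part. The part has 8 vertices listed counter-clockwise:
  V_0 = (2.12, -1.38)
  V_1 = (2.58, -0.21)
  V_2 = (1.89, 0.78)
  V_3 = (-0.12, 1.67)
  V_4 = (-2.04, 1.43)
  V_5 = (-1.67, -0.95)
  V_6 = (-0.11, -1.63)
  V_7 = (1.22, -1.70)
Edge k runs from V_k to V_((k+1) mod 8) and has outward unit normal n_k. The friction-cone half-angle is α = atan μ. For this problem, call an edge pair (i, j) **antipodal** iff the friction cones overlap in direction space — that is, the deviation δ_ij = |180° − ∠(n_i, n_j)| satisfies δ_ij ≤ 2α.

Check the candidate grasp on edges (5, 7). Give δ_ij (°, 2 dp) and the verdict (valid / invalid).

α = atan 0.65 = 33.02°;  2α = 66.05°
edge 5: e_5 = (+1.56, -0.68);  n_5 = (-0.3996, -0.9167)
edge 7: e_7 = (+0.90, +0.32);  n_7 = (+0.3350, -0.9422)
∠(n_5, n_7) = 43.13°
δ = |180° − 43.13°| = 136.87°
136.87° > 2α = 66.05°  →  invalid

δ = 136.87°, invalid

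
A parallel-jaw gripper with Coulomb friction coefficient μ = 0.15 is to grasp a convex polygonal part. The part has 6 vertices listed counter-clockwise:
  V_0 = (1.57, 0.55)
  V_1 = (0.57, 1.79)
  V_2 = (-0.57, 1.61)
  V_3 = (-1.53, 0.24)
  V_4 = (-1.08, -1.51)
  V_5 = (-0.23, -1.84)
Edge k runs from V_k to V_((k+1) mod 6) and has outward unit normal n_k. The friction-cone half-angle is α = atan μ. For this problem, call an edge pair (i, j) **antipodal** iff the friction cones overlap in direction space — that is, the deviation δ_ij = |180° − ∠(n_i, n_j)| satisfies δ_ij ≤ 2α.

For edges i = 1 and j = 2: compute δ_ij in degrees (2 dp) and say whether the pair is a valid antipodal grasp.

δ = 133.99°, invalid

α = atan 0.15 = 8.53°;  2α = 17.06°
edge 1: e_1 = (-1.14, -0.18);  n_1 = (-0.1560, +0.9878)
edge 2: e_2 = (-0.96, -1.37);  n_2 = (-0.8190, +0.5739)
∠(n_1, n_2) = 46.01°
δ = |180° − 46.01°| = 133.99°
133.99° > 2α = 17.06°  →  invalid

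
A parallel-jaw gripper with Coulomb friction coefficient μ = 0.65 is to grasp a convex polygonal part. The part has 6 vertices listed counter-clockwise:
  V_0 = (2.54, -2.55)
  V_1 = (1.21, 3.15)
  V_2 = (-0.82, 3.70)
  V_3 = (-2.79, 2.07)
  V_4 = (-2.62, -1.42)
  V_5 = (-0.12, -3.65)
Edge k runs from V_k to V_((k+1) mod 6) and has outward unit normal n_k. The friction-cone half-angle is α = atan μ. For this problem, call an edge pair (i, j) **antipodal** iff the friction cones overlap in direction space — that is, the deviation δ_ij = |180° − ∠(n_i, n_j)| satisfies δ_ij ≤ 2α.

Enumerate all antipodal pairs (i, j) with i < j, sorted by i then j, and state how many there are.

count = 6; pairs: (0,2), (0,3), (0,4), (1,4), (1,5), (2,5)

α = atan 0.65 = 33.02°;  2α = 66.05°
n_0 = (+0.9738, +0.2272)
n_1 = (+0.2615, +0.9652)
n_2 = (-0.6375, +0.7705)
n_3 = (-0.9988, -0.0487)
n_4 = (-0.6657, -0.7463)
n_5 = (+0.3821, -0.9241)
  (0,1): δ = 118.29°  ·
  (0,2): δ = 63.53°  ✓
  (0,3): δ = 10.35°  ✓
  (0,4): δ = 35.13°  ✓
  (0,5): δ = 99.33°  ·
  (1,2): δ = 125.24°  ·
  (1,3): δ = 72.05°  ·
  (1,4): δ = 26.57°  ✓
  (1,5): δ = 37.63°  ✓
  (2,3): δ = 126.82°  ·
  (2,4): δ = 81.34°  ·
  (2,5): δ = 17.14°  ✓
  (3,4): δ = 134.52°  ·
  (3,5): δ = 70.32°  ·
  (4,5): δ = 115.80°  ·
antipodal pairs: 6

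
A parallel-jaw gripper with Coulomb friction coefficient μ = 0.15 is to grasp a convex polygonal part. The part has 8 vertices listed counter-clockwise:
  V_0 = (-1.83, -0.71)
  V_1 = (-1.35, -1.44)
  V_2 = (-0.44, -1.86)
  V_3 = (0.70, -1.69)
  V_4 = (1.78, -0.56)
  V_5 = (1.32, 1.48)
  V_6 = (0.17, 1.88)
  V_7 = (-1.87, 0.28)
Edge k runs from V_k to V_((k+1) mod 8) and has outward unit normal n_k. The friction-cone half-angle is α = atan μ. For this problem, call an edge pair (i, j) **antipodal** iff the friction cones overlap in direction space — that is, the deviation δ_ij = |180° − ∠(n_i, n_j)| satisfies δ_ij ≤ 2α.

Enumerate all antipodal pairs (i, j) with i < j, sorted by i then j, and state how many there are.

α = atan 0.15 = 8.53°;  2α = 17.06°
n_0 = (-0.8356, -0.5494)
n_1 = (-0.4191, -0.9080)
n_2 = (+0.1475, -0.9891)
n_3 = (+0.7229, -0.6909)
n_4 = (+0.9755, +0.2200)
n_5 = (+0.3285, +0.9445)
n_6 = (-0.6171, +0.7869)
n_7 = (-0.9992, -0.0404)
  (0,1): δ = 148.10°  ·
  (0,2): δ = 114.84°  ·
  (0,3): δ = 77.03°  ·
  (0,4): δ = 20.62°  ·
  (0,5): δ = 37.49°  ·
  (0,6): δ = 94.78°  ·
  (0,7): δ = 148.99°  ·
  (1,2): δ = 146.74°  ·
  (1,3): δ = 108.93°  ·
  (1,4): δ = 52.52°  ·
  (1,5): δ = 5.60°  ✓
  (1,6): δ = 62.88°  ·
  (1,7): δ = 117.09°  ·
  (2,3): δ = 142.19°  ·
  (2,4): δ = 85.77°  ·
  (2,5): δ = 27.66°  ·
  (2,6): δ = 29.63°  ·
  (2,7): δ = 83.83°  ·
  (3,4): δ = 123.59°  ·
  (3,5): δ = 65.48°  ·
  (3,6): δ = 8.19°  ✓
  (3,7): δ = 46.02°  ·
  (4,5): δ = 121.89°  ·
  (4,6): δ = 64.60°  ·
  (4,7): δ = 10.39°  ✓
  (5,6): δ = 122.71°  ·
  (5,7): δ = 68.51°  ·
  (6,7): δ = 125.79°  ·
antipodal pairs: 3

count = 3; pairs: (1,5), (3,6), (4,7)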